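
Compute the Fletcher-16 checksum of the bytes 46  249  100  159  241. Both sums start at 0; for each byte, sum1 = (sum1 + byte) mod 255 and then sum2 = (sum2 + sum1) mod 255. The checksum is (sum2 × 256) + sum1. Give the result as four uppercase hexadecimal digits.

2D1E

Running sums (mod 255):
  after byte 0 (46): sum1=46, sum2=46
  after byte 1 (249): sum1=40, sum2=86
  after byte 2 (100): sum1=140, sum2=226
  after byte 3 (159): sum1=44, sum2=15
  after byte 4 (241): sum1=30, sum2=45
Checksum = sum2·256 + sum1 = 45·256 + 30 = 11550 = 0x2D1E.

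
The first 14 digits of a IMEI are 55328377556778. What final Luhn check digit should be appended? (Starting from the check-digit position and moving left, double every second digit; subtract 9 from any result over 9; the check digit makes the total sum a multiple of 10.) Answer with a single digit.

0

Partial digits right→left: 8 7 7 6 5 5 7 7 3 8 2 3 5 5
Double every second digit counting from the check-digit position (so the 1st, 3rd, 5th, ... of the partial from the right).
  doubled (with −9 where >9): 7 5 1 5 6 4 1 → sum 29
  kept as-is: 7 6 5 7 8 3 5 → sum 41
Total = 29 + 41 = 70.
Check digit = (10 − (70 mod 10)) mod 10 = 0.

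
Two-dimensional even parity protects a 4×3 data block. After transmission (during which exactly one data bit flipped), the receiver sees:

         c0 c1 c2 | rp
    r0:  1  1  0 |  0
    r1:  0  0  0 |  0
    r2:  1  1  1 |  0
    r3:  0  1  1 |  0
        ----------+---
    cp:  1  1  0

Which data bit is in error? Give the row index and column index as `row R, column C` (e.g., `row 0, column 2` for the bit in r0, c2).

Recompute each row's even parity and compare to rp:
  r0: data parity 0, sent rp 0 → ok
  r1: data parity 0, sent rp 0 → ok
  r2: data parity 1, sent rp 0 → mismatch
  r3: data parity 0, sent rp 0 → ok
Recompute each column's even parity and compare to cp:
  c0: data parity 0, sent cp 1 → mismatch
  c1: data parity 1, sent cp 1 → ok
  c2: data parity 0, sent cp 0 → ok
Exactly one row (r2) and one column (c0) fail → the flipped bit is at their intersection.

row 2, column 0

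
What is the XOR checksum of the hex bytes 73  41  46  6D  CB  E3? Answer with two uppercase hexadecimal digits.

XOR the bytes together:
  start with 0x73
  0x73 ⊕ 0x41 = 0x32
  0x32 ⊕ 0x46 = 0x74
  0x74 ⊕ 0x6D = 0x19
  0x19 ⊕ 0xCB = 0xD2
  0xD2 ⊕ 0xE3 = 0x31

31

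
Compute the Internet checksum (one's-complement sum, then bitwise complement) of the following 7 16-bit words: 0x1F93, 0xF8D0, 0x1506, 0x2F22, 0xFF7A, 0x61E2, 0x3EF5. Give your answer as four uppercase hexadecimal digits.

One's-complement addition (fold any carry out of bit 15 back into bit 0):
  0x1F93 + 0xF8D0 = 0x11863 → wrap carry → 0x1864
  0x1864 + 0x1506 = 0x02D6A
  0x2D6A + 0x2F22 = 0x05C8C
  0x5C8C + 0xFF7A = 0x15C06 → wrap carry → 0x5C07
  0x5C07 + 0x61E2 = 0x0BDE9
  0xBDE9 + 0x3EF5 = 0x0FCDE
One's-complement sum = 0xFCDE.
Checksum = ~0xFCDE & 0xFFFF = 0x0321.

0321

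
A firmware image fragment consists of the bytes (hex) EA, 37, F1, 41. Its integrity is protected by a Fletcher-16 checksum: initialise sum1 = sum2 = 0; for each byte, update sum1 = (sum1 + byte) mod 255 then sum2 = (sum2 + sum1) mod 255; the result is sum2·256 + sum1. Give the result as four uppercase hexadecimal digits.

Running sums (mod 255):
  after byte 0 (EA): sum1=234, sum2=234
  after byte 1 (37): sum1=34, sum2=13
  after byte 2 (F1): sum1=20, sum2=33
  after byte 3 (41): sum1=85, sum2=118
Checksum = sum2·256 + sum1 = 118·256 + 85 = 30293 = 0x7655.

7655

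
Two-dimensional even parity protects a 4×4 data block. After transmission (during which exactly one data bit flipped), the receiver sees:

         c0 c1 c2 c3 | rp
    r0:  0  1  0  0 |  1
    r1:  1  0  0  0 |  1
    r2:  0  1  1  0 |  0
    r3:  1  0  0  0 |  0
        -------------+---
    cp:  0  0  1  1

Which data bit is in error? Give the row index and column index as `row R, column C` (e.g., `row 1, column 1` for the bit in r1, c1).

row 3, column 3

Recompute each row's even parity and compare to rp:
  r0: data parity 1, sent rp 1 → ok
  r1: data parity 1, sent rp 1 → ok
  r2: data parity 0, sent rp 0 → ok
  r3: data parity 1, sent rp 0 → mismatch
Recompute each column's even parity and compare to cp:
  c0: data parity 0, sent cp 0 → ok
  c1: data parity 0, sent cp 0 → ok
  c2: data parity 1, sent cp 1 → ok
  c3: data parity 0, sent cp 1 → mismatch
Exactly one row (r3) and one column (c3) fail → the flipped bit is at their intersection.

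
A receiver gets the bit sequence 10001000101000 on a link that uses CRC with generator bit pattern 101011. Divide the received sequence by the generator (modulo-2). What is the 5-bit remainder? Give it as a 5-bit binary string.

00000

Modulo-2 division of 10001000101000 by 101011:
  pos 0: 100010 XOR 101011 = 001001
  pos 2: 100100 XOR 101011 = 001111
  pos 4: 111110 XOR 101011 = 010101
  pos 5: 101011 XOR 101011 = 000000
Remainder = 00000 (zero — the frame passes the CRC check).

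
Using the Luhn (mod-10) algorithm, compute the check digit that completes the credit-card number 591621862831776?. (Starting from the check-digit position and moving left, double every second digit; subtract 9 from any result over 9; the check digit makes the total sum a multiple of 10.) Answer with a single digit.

0

Partial digits right→left: 6 7 7 1 3 8 2 6 8 1 2 6 1 9 5
Double every second digit counting from the check-digit position (so the 1st, 3rd, 5th, ... of the partial from the right).
  doubled (with −9 where >9): 3 5 6 4 7 4 2 1 → sum 32
  kept as-is: 7 1 8 6 1 6 9 → sum 38
Total = 32 + 38 = 70.
Check digit = (10 − (70 mod 10)) mod 10 = 0.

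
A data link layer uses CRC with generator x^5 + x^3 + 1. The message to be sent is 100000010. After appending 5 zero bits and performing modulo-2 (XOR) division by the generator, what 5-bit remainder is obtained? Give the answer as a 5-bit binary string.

00111

Append 5 zeros: 10000001000000. Divide by 101001 (XOR where the leading bit is 1):
  pos 0: 100000 XOR 101001 = 001001
  pos 2: 100101 XOR 101001 = 001100
  pos 4: 110000 XOR 101001 = 011001
  pos 5: 110010 XOR 101001 = 011011
  pos 6: 110110 XOR 101001 = 011111
  pos 7: 111110 XOR 101001 = 010111
  pos 8: 101110 XOR 101001 = 000111
Remainder (last 5 bits) = 00111. This is the CRC / FCS.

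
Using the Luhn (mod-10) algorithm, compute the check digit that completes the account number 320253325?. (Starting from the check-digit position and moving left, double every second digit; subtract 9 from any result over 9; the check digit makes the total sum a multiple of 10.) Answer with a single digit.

7

Partial digits right→left: 5 2 3 3 5 2 0 2 3
Double every second digit counting from the check-digit position (so the 1st, 3rd, 5th, ... of the partial from the right).
  doubled (with −9 where >9): 1 6 1 0 6 → sum 14
  kept as-is: 2 3 2 2 → sum 9
Total = 14 + 9 = 23.
Check digit = (10 − (23 mod 10)) mod 10 = 7.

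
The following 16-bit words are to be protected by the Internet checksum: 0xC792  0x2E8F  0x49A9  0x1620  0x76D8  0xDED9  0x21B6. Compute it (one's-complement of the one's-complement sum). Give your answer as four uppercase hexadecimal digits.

32AC

One's-complement addition (fold any carry out of bit 15 back into bit 0):
  0xC792 + 0x2E8F = 0x0F621
  0xF621 + 0x49A9 = 0x13FCA → wrap carry → 0x3FCB
  0x3FCB + 0x1620 = 0x055EB
  0x55EB + 0x76D8 = 0x0CCC3
  0xCCC3 + 0xDED9 = 0x1AB9C → wrap carry → 0xAB9D
  0xAB9D + 0x21B6 = 0x0CD53
One's-complement sum = 0xCD53.
Checksum = ~0xCD53 & 0xFFFF = 0x32AC.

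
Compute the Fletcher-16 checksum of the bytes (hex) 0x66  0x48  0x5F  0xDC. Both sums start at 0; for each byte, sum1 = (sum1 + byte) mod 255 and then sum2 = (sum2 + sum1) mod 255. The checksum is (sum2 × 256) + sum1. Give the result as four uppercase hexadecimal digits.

0EEA

Running sums (mod 255):
  after byte 0 (0x66): sum1=102, sum2=102
  after byte 1 (0x48): sum1=174, sum2=21
  after byte 2 (0x5F): sum1=14, sum2=35
  after byte 3 (0xDC): sum1=234, sum2=14
Checksum = sum2·256 + sum1 = 14·256 + 234 = 3818 = 0x0EEA.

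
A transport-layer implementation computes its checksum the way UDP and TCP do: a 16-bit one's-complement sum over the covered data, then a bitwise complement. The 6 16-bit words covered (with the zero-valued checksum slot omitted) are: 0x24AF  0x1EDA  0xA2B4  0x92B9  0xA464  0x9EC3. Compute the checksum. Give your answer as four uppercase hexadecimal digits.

One's-complement addition (fold any carry out of bit 15 back into bit 0):
  0x24AF + 0x1EDA = 0x04389
  0x4389 + 0xA2B4 = 0x0E63D
  0xE63D + 0x92B9 = 0x178F6 → wrap carry → 0x78F7
  0x78F7 + 0xA464 = 0x11D5B → wrap carry → 0x1D5C
  0x1D5C + 0x9EC3 = 0x0BC1F
One's-complement sum = 0xBC1F.
Checksum = ~0xBC1F & 0xFFFF = 0x43E0.

43E0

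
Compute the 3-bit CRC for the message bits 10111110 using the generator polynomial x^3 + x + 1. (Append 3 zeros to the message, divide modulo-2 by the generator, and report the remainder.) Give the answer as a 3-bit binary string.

Append 3 zeros: 10111110000. Divide by 1011 (XOR where the leading bit is 1):
  pos 0: 1011 XOR 1011 = 0000
  pos 4: 1110 XOR 1011 = 0101
  pos 5: 1010 XOR 1011 = 0001
Remainder (last 3 bits) = 100. This is the CRC / FCS.

100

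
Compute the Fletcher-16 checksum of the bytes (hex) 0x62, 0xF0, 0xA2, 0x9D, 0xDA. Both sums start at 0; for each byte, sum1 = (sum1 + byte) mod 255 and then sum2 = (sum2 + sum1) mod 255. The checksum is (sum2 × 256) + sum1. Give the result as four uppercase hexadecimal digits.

Running sums (mod 255):
  after byte 0 (0x62): sum1=98, sum2=98
  after byte 1 (0xF0): sum1=83, sum2=181
  after byte 2 (0xA2): sum1=245, sum2=171
  after byte 3 (0x9D): sum1=147, sum2=63
  after byte 4 (0xDA): sum1=110, sum2=173
Checksum = sum2·256 + sum1 = 173·256 + 110 = 44398 = 0xAD6E.

AD6E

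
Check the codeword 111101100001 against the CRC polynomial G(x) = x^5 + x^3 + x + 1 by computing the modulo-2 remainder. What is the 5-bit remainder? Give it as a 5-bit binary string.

10000

Modulo-2 division of 111101100001 by 101011:
  pos 0: 111101 XOR 101011 = 010110
  pos 1: 101101 XOR 101011 = 000110
  pos 4: 110000 XOR 101011 = 011011
  pos 5: 110110 XOR 101011 = 011101
  pos 6: 111011 XOR 101011 = 010000
Remainder = 10000 (nonzero — an error is detected).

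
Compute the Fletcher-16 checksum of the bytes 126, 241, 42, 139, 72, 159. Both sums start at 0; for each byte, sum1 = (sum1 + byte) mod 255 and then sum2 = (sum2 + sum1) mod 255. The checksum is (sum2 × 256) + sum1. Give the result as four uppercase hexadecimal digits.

2C0E

Running sums (mod 255):
  after byte 0 (126): sum1=126, sum2=126
  after byte 1 (241): sum1=112, sum2=238
  after byte 2 (42): sum1=154, sum2=137
  after byte 3 (139): sum1=38, sum2=175
  after byte 4 (72): sum1=110, sum2=30
  after byte 5 (159): sum1=14, sum2=44
Checksum = sum2·256 + sum1 = 44·256 + 14 = 11278 = 0x2C0E.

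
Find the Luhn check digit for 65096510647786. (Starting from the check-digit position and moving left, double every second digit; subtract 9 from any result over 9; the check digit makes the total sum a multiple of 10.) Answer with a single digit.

9

Partial digits right→left: 6 8 7 7 4 6 0 1 5 6 9 0 5 6
Double every second digit counting from the check-digit position (so the 1st, 3rd, 5th, ... of the partial from the right).
  doubled (with −9 where >9): 3 5 8 0 1 9 1 → sum 27
  kept as-is: 8 7 6 1 6 0 6 → sum 34
Total = 27 + 34 = 61.
Check digit = (10 − (61 mod 10)) mod 10 = 9.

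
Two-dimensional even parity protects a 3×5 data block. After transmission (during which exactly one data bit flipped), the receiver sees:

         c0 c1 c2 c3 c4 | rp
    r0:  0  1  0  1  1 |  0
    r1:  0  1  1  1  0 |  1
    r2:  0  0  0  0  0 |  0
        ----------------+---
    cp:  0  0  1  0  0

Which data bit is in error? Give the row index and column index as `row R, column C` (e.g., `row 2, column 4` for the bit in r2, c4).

row 0, column 4

Recompute each row's even parity and compare to rp:
  r0: data parity 1, sent rp 0 → mismatch
  r1: data parity 1, sent rp 1 → ok
  r2: data parity 0, sent rp 0 → ok
Recompute each column's even parity and compare to cp:
  c0: data parity 0, sent cp 0 → ok
  c1: data parity 0, sent cp 0 → ok
  c2: data parity 1, sent cp 1 → ok
  c3: data parity 0, sent cp 0 → ok
  c4: data parity 1, sent cp 0 → mismatch
Exactly one row (r0) and one column (c4) fail → the flipped bit is at their intersection.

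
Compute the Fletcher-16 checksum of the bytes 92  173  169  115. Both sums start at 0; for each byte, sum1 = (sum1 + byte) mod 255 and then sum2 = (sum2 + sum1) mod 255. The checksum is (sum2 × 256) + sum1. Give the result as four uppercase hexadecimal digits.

4127

Running sums (mod 255):
  after byte 0 (92): sum1=92, sum2=92
  after byte 1 (173): sum1=10, sum2=102
  after byte 2 (169): sum1=179, sum2=26
  after byte 3 (115): sum1=39, sum2=65
Checksum = sum2·256 + sum1 = 65·256 + 39 = 16679 = 0x4127.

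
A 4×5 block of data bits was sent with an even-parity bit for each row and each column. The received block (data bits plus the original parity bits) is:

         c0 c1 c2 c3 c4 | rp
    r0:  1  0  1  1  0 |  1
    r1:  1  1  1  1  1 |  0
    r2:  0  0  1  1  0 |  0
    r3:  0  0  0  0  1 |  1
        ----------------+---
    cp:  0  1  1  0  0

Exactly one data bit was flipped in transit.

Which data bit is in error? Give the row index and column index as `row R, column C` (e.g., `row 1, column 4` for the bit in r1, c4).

Recompute each row's even parity and compare to rp:
  r0: data parity 1, sent rp 1 → ok
  r1: data parity 1, sent rp 0 → mismatch
  r2: data parity 0, sent rp 0 → ok
  r3: data parity 1, sent rp 1 → ok
Recompute each column's even parity and compare to cp:
  c0: data parity 0, sent cp 0 → ok
  c1: data parity 1, sent cp 1 → ok
  c2: data parity 1, sent cp 1 → ok
  c3: data parity 1, sent cp 0 → mismatch
  c4: data parity 0, sent cp 0 → ok
Exactly one row (r1) and one column (c3) fail → the flipped bit is at their intersection.

row 1, column 3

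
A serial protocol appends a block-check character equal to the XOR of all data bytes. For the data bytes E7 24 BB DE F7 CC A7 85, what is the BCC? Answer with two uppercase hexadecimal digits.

XOR the bytes together:
  start with 0xE7
  0xE7 ⊕ 0x24 = 0xC3
  0xC3 ⊕ 0xBB = 0x78
  0x78 ⊕ 0xDE = 0xA6
  0xA6 ⊕ 0xF7 = 0x51
  0x51 ⊕ 0xCC = 0x9D
  0x9D ⊕ 0xA7 = 0x3A
  0x3A ⊕ 0x85 = 0xBF

BF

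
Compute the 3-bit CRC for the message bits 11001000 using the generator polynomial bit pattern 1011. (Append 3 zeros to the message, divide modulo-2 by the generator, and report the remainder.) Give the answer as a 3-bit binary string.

010

Append 3 zeros: 11001000000. Divide by 1011 (XOR where the leading bit is 1):
  pos 0: 1100 XOR 1011 = 0111
  pos 1: 1111 XOR 1011 = 0100
  pos 2: 1000 XOR 1011 = 0011
  pos 4: 1100 XOR 1011 = 0111
  pos 5: 1110 XOR 1011 = 0101
  pos 6: 1010 XOR 1011 = 0001
Remainder (last 3 bits) = 010. This is the CRC / FCS.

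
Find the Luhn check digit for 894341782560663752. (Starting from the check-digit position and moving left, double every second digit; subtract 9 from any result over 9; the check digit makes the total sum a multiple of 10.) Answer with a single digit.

8

Partial digits right→left: 2 5 7 3 6 6 0 6 5 2 8 7 1 4 3 4 9 8
Double every second digit counting from the check-digit position (so the 1st, 3rd, 5th, ... of the partial from the right).
  doubled (with −9 where >9): 4 5 3 0 1 7 2 6 9 → sum 37
  kept as-is: 5 3 6 6 2 7 4 4 8 → sum 45
Total = 37 + 45 = 82.
Check digit = (10 − (82 mod 10)) mod 10 = 8.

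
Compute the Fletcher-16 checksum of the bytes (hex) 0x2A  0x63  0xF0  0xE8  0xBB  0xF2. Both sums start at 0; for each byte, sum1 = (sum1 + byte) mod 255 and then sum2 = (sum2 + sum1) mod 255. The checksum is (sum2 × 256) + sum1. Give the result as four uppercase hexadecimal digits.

Running sums (mod 255):
  after byte 0 (0x2A): sum1=42, sum2=42
  after byte 1 (0x63): sum1=141, sum2=183
  after byte 2 (0xF0): sum1=126, sum2=54
  after byte 3 (0xE8): sum1=103, sum2=157
  after byte 4 (0xBB): sum1=35, sum2=192
  after byte 5 (0xF2): sum1=22, sum2=214
Checksum = sum2·256 + sum1 = 214·256 + 22 = 54806 = 0xD616.

D616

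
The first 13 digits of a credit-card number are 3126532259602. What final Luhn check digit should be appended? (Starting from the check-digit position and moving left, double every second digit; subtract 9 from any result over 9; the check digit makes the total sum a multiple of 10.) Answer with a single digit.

Partial digits right→left: 2 0 6 9 5 2 2 3 5 6 2 1 3
Double every second digit counting from the check-digit position (so the 1st, 3rd, 5th, ... of the partial from the right).
  doubled (with −9 where >9): 4 3 1 4 1 4 6 → sum 23
  kept as-is: 0 9 2 3 6 1 → sum 21
Total = 23 + 21 = 44.
Check digit = (10 − (44 mod 10)) mod 10 = 6.

6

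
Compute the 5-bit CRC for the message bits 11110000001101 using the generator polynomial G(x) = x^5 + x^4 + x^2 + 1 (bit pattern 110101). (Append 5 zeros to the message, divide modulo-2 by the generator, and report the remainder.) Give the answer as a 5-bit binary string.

00111

Append 5 zeros: 1111000000110100000. Divide by 110101 (XOR where the leading bit is 1):
  pos 0: 111100 XOR 110101 = 001001
  pos 2: 100100 XOR 110101 = 010001
  pos 3: 100010 XOR 110101 = 010111
  pos 4: 101110 XOR 110101 = 011011
  pos 5: 110111 XOR 110101 = 000010
  pos 9: 101010 XOR 110101 = 011111
  pos 10: 111110 XOR 110101 = 001011
  pos 12: 101100 XOR 110101 = 011001
  pos 13: 110010 XOR 110101 = 000111
Remainder (last 5 bits) = 00111. This is the CRC / FCS.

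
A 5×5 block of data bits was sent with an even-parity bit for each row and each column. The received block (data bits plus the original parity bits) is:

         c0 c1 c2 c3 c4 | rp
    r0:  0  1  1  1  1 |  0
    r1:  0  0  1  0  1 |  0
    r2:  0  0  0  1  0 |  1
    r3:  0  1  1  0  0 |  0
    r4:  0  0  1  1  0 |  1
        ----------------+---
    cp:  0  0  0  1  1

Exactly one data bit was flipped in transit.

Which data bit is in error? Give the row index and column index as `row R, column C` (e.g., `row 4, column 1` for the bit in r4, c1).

row 4, column 4

Recompute each row's even parity and compare to rp:
  r0: data parity 0, sent rp 0 → ok
  r1: data parity 0, sent rp 0 → ok
  r2: data parity 1, sent rp 1 → ok
  r3: data parity 0, sent rp 0 → ok
  r4: data parity 0, sent rp 1 → mismatch
Recompute each column's even parity and compare to cp:
  c0: data parity 0, sent cp 0 → ok
  c1: data parity 0, sent cp 0 → ok
  c2: data parity 0, sent cp 0 → ok
  c3: data parity 1, sent cp 1 → ok
  c4: data parity 0, sent cp 1 → mismatch
Exactly one row (r4) and one column (c4) fail → the flipped bit is at their intersection.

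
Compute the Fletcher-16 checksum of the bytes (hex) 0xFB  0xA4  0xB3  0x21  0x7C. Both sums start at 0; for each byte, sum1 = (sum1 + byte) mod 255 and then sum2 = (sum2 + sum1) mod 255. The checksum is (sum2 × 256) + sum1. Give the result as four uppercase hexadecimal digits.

58F1

Running sums (mod 255):
  after byte 0 (0xFB): sum1=251, sum2=251
  after byte 1 (0xA4): sum1=160, sum2=156
  after byte 2 (0xB3): sum1=84, sum2=240
  after byte 3 (0x21): sum1=117, sum2=102
  after byte 4 (0x7C): sum1=241, sum2=88
Checksum = sum2·256 + sum1 = 88·256 + 241 = 22769 = 0x58F1.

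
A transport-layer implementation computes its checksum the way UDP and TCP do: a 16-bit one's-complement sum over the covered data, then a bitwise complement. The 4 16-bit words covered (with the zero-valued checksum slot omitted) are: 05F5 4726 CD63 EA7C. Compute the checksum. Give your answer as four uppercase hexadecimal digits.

FB03

One's-complement addition (fold any carry out of bit 15 back into bit 0):
  0x05F5 + 0x4726 = 0x04D1B
  0x4D1B + 0xCD63 = 0x11A7E → wrap carry → 0x1A7F
  0x1A7F + 0xEA7C = 0x104FB → wrap carry → 0x04FC
One's-complement sum = 0x04FC.
Checksum = ~0x04FC & 0xFFFF = 0xFB03.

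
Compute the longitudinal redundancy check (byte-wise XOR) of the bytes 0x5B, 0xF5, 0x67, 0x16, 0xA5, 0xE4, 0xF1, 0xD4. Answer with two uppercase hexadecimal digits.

XOR the bytes together:
  start with 0x5B
  0x5B ⊕ 0xF5 = 0xAE
  0xAE ⊕ 0x67 = 0xC9
  0xC9 ⊕ 0x16 = 0xDF
  0xDF ⊕ 0xA5 = 0x7A
  0x7A ⊕ 0xE4 = 0x9E
  0x9E ⊕ 0xF1 = 0x6F
  0x6F ⊕ 0xD4 = 0xBB

BB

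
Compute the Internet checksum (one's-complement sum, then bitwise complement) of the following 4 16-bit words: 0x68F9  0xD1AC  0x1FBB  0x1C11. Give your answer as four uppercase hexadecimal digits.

One's-complement addition (fold any carry out of bit 15 back into bit 0):
  0x68F9 + 0xD1AC = 0x13AA5 → wrap carry → 0x3AA6
  0x3AA6 + 0x1FBB = 0x05A61
  0x5A61 + 0x1C11 = 0x07672
One's-complement sum = 0x7672.
Checksum = ~0x7672 & 0xFFFF = 0x898D.

898D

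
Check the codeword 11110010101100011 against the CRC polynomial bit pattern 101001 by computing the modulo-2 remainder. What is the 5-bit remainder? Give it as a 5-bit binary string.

01101

Modulo-2 division of 11110010101100011 by 101001:
  pos 0: 111100 XOR 101001 = 010101
  pos 1: 101011 XOR 101001 = 000010
  pos 5: 100101 XOR 101001 = 001100
  pos 7: 110010 XOR 101001 = 011011
  pos 8: 110110 XOR 101001 = 011111
  pos 9: 111110 XOR 101001 = 010111
  pos 10: 101111 XOR 101001 = 000110
Remainder = 01101 (nonzero — an error is detected).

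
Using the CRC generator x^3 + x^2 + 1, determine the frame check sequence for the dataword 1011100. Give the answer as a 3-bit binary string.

000

Append 3 zeros: 1011100000. Divide by 1101 (XOR where the leading bit is 1):
  pos 0: 1011 XOR 1101 = 0110
  pos 1: 1101 XOR 1101 = 0000
Remainder (last 3 bits) = 000. This is the CRC / FCS.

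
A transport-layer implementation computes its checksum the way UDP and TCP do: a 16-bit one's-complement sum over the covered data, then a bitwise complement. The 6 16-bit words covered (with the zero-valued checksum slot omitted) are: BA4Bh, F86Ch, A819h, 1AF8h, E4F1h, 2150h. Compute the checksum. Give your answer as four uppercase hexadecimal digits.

83F3

One's-complement addition (fold any carry out of bit 15 back into bit 0):
  0xBA4B + 0xF86C = 0x1B2B7 → wrap carry → 0xB2B8
  0xB2B8 + 0xA819 = 0x15AD1 → wrap carry → 0x5AD2
  0x5AD2 + 0x1AF8 = 0x075CA
  0x75CA + 0xE4F1 = 0x15ABB → wrap carry → 0x5ABC
  0x5ABC + 0x2150 = 0x07C0C
One's-complement sum = 0x7C0C.
Checksum = ~0x7C0C & 0xFFFF = 0x83F3.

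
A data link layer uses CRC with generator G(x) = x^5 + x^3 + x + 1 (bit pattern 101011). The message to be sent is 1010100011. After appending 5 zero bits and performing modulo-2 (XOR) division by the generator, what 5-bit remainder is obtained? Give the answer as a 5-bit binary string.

00001

Append 5 zeros: 101010001100000. Divide by 101011 (XOR where the leading bit is 1):
  pos 0: 101010 XOR 101011 = 000001
  pos 5: 100110 XOR 101011 = 001101
  pos 7: 110100 XOR 101011 = 011111
  pos 8: 111110 XOR 101011 = 010101
  pos 9: 101010 XOR 101011 = 000001
Remainder (last 5 bits) = 00001. This is the CRC / FCS.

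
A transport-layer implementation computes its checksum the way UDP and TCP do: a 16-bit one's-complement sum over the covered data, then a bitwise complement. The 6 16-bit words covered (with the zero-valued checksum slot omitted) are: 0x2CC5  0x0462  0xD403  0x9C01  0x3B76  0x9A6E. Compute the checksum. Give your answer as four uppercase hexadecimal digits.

One's-complement addition (fold any carry out of bit 15 back into bit 0):
  0x2CC5 + 0x0462 = 0x03127
  0x3127 + 0xD403 = 0x1052A → wrap carry → 0x052B
  0x052B + 0x9C01 = 0x0A12C
  0xA12C + 0x3B76 = 0x0DCA2
  0xDCA2 + 0x9A6E = 0x17710 → wrap carry → 0x7711
One's-complement sum = 0x7711.
Checksum = ~0x7711 & 0xFFFF = 0x88EE.

88EE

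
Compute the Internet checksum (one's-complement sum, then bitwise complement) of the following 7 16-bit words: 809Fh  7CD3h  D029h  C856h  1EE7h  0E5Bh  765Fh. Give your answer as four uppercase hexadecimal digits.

C66A

One's-complement addition (fold any carry out of bit 15 back into bit 0):
  0x809F + 0x7CD3 = 0x0FD72
  0xFD72 + 0xD029 = 0x1CD9B → wrap carry → 0xCD9C
  0xCD9C + 0xC856 = 0x195F2 → wrap carry → 0x95F3
  0x95F3 + 0x1EE7 = 0x0B4DA
  0xB4DA + 0x0E5B = 0x0C335
  0xC335 + 0x765F = 0x13994 → wrap carry → 0x3995
One's-complement sum = 0x3995.
Checksum = ~0x3995 & 0xFFFF = 0xC66A.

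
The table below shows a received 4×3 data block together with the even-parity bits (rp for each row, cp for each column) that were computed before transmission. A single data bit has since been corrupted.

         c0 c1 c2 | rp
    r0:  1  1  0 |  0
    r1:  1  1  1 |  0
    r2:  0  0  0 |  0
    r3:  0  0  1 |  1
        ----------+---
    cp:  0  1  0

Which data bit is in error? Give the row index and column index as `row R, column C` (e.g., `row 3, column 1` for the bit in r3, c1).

row 1, column 1

Recompute each row's even parity and compare to rp:
  r0: data parity 0, sent rp 0 → ok
  r1: data parity 1, sent rp 0 → mismatch
  r2: data parity 0, sent rp 0 → ok
  r3: data parity 1, sent rp 1 → ok
Recompute each column's even parity and compare to cp:
  c0: data parity 0, sent cp 0 → ok
  c1: data parity 0, sent cp 1 → mismatch
  c2: data parity 0, sent cp 0 → ok
Exactly one row (r1) and one column (c1) fail → the flipped bit is at their intersection.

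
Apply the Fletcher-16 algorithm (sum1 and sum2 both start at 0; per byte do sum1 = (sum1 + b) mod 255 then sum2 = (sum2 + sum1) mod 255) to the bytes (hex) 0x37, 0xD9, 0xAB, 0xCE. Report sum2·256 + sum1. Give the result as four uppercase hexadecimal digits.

Running sums (mod 255):
  after byte 0 (0x37): sum1=55, sum2=55
  after byte 1 (0xD9): sum1=17, sum2=72
  after byte 2 (0xAB): sum1=188, sum2=5
  after byte 3 (0xCE): sum1=139, sum2=144
Checksum = sum2·256 + sum1 = 144·256 + 139 = 37003 = 0x908B.

908B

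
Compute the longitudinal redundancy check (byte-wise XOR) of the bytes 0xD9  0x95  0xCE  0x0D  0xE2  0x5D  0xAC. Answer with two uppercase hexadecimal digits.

XOR the bytes together:
  start with 0xD9
  0xD9 ⊕ 0x95 = 0x4C
  0x4C ⊕ 0xCE = 0x82
  0x82 ⊕ 0x0D = 0x8F
  0x8F ⊕ 0xE2 = 0x6D
  0x6D ⊕ 0x5D = 0x30
  0x30 ⊕ 0xAC = 0x9C

9C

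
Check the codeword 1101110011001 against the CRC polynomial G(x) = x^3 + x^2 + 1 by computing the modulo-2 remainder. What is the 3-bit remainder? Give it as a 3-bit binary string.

Modulo-2 division of 1101110011001 by 1101:
  pos 0: 1101 XOR 1101 = 0000
  pos 4: 1100 XOR 1101 = 0001
  pos 7: 1110 XOR 1101 = 0011
  pos 9: 1101 XOR 1101 = 0000
Remainder = 000 (zero — the frame passes the CRC check).

000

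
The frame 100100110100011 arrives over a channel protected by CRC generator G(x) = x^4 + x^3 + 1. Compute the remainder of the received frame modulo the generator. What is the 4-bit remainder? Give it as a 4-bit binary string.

0000

Modulo-2 division of 100100110100011 by 11001:
  pos 0: 10010 XOR 11001 = 01011
  pos 1: 10110 XOR 11001 = 01111
  pos 2: 11111 XOR 11001 = 00110
  pos 4: 11010 XOR 11001 = 00011
  pos 7: 11100 XOR 11001 = 00101
  pos 9: 10101 XOR 11001 = 01100
  pos 10: 11001 XOR 11001 = 00000
Remainder = 0000 (zero — the frame passes the CRC check).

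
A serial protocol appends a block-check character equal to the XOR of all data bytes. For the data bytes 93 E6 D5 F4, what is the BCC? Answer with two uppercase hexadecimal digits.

54

XOR the bytes together:
  start with 0x93
  0x93 ⊕ 0xE6 = 0x75
  0x75 ⊕ 0xD5 = 0xA0
  0xA0 ⊕ 0xF4 = 0x54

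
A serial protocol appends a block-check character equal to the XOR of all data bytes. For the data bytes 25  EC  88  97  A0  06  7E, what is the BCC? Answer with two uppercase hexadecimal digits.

XOR the bytes together:
  start with 0x25
  0x25 ⊕ 0xEC = 0xC9
  0xC9 ⊕ 0x88 = 0x41
  0x41 ⊕ 0x97 = 0xD6
  0xD6 ⊕ 0xA0 = 0x76
  0x76 ⊕ 0x06 = 0x70
  0x70 ⊕ 0x7E = 0x0E

0E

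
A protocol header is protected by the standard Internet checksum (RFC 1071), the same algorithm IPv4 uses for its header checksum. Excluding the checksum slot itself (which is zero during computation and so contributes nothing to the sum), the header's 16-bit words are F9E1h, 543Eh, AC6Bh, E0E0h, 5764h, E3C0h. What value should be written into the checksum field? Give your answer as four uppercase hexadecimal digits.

One's-complement addition (fold any carry out of bit 15 back into bit 0):
  0xF9E1 + 0x543E = 0x14E1F → wrap carry → 0x4E20
  0x4E20 + 0xAC6B = 0x0FA8B
  0xFA8B + 0xE0E0 = 0x1DB6B → wrap carry → 0xDB6C
  0xDB6C + 0x5764 = 0x132D0 → wrap carry → 0x32D1
  0x32D1 + 0xE3C0 = 0x11691 → wrap carry → 0x1692
One's-complement sum = 0x1692.
Checksum = ~0x1692 & 0xFFFF = 0xE96D.

E96D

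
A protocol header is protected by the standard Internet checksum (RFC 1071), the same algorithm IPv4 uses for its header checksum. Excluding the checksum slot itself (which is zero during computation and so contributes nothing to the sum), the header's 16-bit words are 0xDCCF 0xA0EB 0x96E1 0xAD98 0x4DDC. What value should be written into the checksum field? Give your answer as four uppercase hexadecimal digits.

One's-complement addition (fold any carry out of bit 15 back into bit 0):
  0xDCCF + 0xA0EB = 0x17DBA → wrap carry → 0x7DBB
  0x7DBB + 0x96E1 = 0x1149C → wrap carry → 0x149D
  0x149D + 0xAD98 = 0x0C235
  0xC235 + 0x4DDC = 0x11011 → wrap carry → 0x1012
One's-complement sum = 0x1012.
Checksum = ~0x1012 & 0xFFFF = 0xEFED.

EFED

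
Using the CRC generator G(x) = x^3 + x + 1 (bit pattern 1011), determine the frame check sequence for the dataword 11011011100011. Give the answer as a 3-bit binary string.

Append 3 zeros: 11011011100011000. Divide by 1011 (XOR where the leading bit is 1):
  pos 0: 1101 XOR 1011 = 0110
  pos 1: 1101 XOR 1011 = 0110
  pos 2: 1100 XOR 1011 = 0111
  pos 3: 1111 XOR 1011 = 0100
  pos 4: 1001 XOR 1011 = 0010
  pos 6: 1010 XOR 1011 = 0001
  pos 9: 1001 XOR 1011 = 0010
  pos 11: 1010 XOR 1011 = 0001
Remainder (last 3 bits) = 100. This is the CRC / FCS.

100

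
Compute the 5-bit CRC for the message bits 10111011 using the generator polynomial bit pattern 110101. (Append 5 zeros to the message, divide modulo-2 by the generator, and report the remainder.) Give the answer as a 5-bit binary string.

11110

Append 5 zeros: 1011101100000. Divide by 110101 (XOR where the leading bit is 1):
  pos 0: 101110 XOR 110101 = 011011
  pos 1: 110111 XOR 110101 = 000010
  pos 5: 101000 XOR 110101 = 011101
  pos 6: 111010 XOR 110101 = 001111
Remainder (last 5 bits) = 11110. This is the CRC / FCS.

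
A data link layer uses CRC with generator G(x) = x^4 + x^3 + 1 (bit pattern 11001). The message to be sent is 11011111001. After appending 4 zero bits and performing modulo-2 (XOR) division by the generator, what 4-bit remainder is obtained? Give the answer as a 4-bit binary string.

1000

Append 4 zeros: 110111110010000. Divide by 11001 (XOR where the leading bit is 1):
  pos 0: 11011 XOR 11001 = 00010
  pos 3: 10111 XOR 11001 = 01110
  pos 4: 11100 XOR 11001 = 00101
  pos 6: 10101 XOR 11001 = 01100
  pos 7: 11000 XOR 11001 = 00001
Remainder (last 4 bits) = 1000. This is the CRC / FCS.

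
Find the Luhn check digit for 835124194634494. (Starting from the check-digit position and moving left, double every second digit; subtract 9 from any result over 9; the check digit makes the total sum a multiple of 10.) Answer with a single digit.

Partial digits right→left: 4 9 4 4 3 6 4 9 1 4 2 1 5 3 8
Double every second digit counting from the check-digit position (so the 1st, 3rd, 5th, ... of the partial from the right).
  doubled (with −9 where >9): 8 8 6 8 2 4 1 7 → sum 44
  kept as-is: 9 4 6 9 4 1 3 → sum 36
Total = 44 + 36 = 80.
Check digit = (10 − (80 mod 10)) mod 10 = 0.

0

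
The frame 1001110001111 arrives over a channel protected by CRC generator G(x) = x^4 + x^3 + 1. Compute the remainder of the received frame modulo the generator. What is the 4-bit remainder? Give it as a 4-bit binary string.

0000

Modulo-2 division of 1001110001111 by 11001:
  pos 0: 10011 XOR 11001 = 01010
  pos 1: 10101 XOR 11001 = 01100
  pos 2: 11000 XOR 11001 = 00001
  pos 6: 10011 XOR 11001 = 01010
  pos 7: 10101 XOR 11001 = 01100
  pos 8: 11001 XOR 11001 = 00000
Remainder = 0000 (zero — the frame passes the CRC check).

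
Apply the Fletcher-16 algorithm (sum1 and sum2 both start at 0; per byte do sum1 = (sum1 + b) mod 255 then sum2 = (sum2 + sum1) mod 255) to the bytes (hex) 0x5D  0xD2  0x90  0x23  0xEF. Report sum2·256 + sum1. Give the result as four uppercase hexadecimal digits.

Running sums (mod 255):
  after byte 0 (0x5D): sum1=93, sum2=93
  after byte 1 (0xD2): sum1=48, sum2=141
  after byte 2 (0x90): sum1=192, sum2=78
  after byte 3 (0x23): sum1=227, sum2=50
  after byte 4 (0xEF): sum1=211, sum2=6
Checksum = sum2·256 + sum1 = 6·256 + 211 = 1747 = 0x06D3.

06D3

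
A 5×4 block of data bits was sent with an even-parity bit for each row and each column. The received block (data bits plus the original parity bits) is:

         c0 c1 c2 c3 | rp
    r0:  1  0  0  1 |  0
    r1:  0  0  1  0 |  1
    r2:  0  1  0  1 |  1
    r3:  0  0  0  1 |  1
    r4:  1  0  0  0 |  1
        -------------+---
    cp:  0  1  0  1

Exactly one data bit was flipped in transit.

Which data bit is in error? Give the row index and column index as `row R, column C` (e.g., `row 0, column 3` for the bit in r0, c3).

Recompute each row's even parity and compare to rp:
  r0: data parity 0, sent rp 0 → ok
  r1: data parity 1, sent rp 1 → ok
  r2: data parity 0, sent rp 1 → mismatch
  r3: data parity 1, sent rp 1 → ok
  r4: data parity 1, sent rp 1 → ok
Recompute each column's even parity and compare to cp:
  c0: data parity 0, sent cp 0 → ok
  c1: data parity 1, sent cp 1 → ok
  c2: data parity 1, sent cp 0 → mismatch
  c3: data parity 1, sent cp 1 → ok
Exactly one row (r2) and one column (c2) fail → the flipped bit is at their intersection.

row 2, column 2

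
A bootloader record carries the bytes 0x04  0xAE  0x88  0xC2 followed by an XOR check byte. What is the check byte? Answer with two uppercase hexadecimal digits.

XOR the bytes together:
  start with 0x04
  0x04 ⊕ 0xAE = 0xAA
  0xAA ⊕ 0x88 = 0x22
  0x22 ⊕ 0xC2 = 0xE0

E0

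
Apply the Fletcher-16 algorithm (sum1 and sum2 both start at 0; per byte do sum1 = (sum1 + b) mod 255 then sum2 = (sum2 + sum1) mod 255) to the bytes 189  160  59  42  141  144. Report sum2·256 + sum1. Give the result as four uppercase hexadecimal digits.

ACE1

Running sums (mod 255):
  after byte 0 (189): sum1=189, sum2=189
  after byte 1 (160): sum1=94, sum2=28
  after byte 2 (59): sum1=153, sum2=181
  after byte 3 (42): sum1=195, sum2=121
  after byte 4 (141): sum1=81, sum2=202
  after byte 5 (144): sum1=225, sum2=172
Checksum = sum2·256 + sum1 = 172·256 + 225 = 44257 = 0xACE1.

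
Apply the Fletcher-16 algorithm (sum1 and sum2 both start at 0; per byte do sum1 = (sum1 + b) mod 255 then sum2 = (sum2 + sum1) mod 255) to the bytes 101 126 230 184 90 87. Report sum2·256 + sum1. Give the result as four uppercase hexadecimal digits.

AA35

Running sums (mod 255):
  after byte 0 (101): sum1=101, sum2=101
  after byte 1 (126): sum1=227, sum2=73
  after byte 2 (230): sum1=202, sum2=20
  after byte 3 (184): sum1=131, sum2=151
  after byte 4 (90): sum1=221, sum2=117
  after byte 5 (87): sum1=53, sum2=170
Checksum = sum2·256 + sum1 = 170·256 + 53 = 43573 = 0xAA35.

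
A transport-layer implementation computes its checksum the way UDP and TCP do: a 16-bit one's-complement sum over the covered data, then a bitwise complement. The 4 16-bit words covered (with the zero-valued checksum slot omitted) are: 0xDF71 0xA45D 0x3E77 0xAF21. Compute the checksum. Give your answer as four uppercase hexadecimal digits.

8E97

One's-complement addition (fold any carry out of bit 15 back into bit 0):
  0xDF71 + 0xA45D = 0x183CE → wrap carry → 0x83CF
  0x83CF + 0x3E77 = 0x0C246
  0xC246 + 0xAF21 = 0x17167 → wrap carry → 0x7168
One's-complement sum = 0x7168.
Checksum = ~0x7168 & 0xFFFF = 0x8E97.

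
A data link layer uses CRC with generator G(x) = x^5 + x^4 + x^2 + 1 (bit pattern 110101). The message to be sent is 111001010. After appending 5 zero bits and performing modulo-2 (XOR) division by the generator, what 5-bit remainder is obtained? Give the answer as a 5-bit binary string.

Append 5 zeros: 11100101000000. Divide by 110101 (XOR where the leading bit is 1):
  pos 0: 111001 XOR 110101 = 001100
  pos 2: 110001 XOR 110101 = 000100
  pos 5: 100000 XOR 110101 = 010101
  pos 6: 101010 XOR 110101 = 011111
  pos 7: 111110 XOR 110101 = 001011
Remainder (last 5 bits) = 10110. This is the CRC / FCS.

10110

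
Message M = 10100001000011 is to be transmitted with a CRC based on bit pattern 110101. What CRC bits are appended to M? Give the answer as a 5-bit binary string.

01110

Append 5 zeros: 1010000100001100000. Divide by 110101 (XOR where the leading bit is 1):
  pos 0: 101000 XOR 110101 = 011101
  pos 1: 111010 XOR 110101 = 001111
  pos 3: 111110 XOR 110101 = 001011
  pos 5: 101100 XOR 110101 = 011001
  pos 6: 110010 XOR 110101 = 000111
  pos 9: 111110 XOR 110101 = 001011
  pos 11: 101100 XOR 110101 = 011001
  pos 12: 110010 XOR 110101 = 000111
Remainder (last 5 bits) = 01110. This is the CRC / FCS.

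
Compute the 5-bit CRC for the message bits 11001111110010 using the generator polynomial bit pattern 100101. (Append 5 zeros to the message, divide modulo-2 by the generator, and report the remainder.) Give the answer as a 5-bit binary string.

11001

Append 5 zeros: 1100111111001000000. Divide by 100101 (XOR where the leading bit is 1):
  pos 0: 110011 XOR 100101 = 010110
  pos 1: 101101 XOR 100101 = 001000
  pos 3: 100011 XOR 100101 = 000110
  pos 6: 110100 XOR 100101 = 010001
  pos 7: 100011 XOR 100101 = 000110
  pos 10: 110000 XOR 100101 = 010101
  pos 11: 101010 XOR 100101 = 001111
  pos 13: 111100 XOR 100101 = 011001
Remainder (last 5 bits) = 11001. This is the CRC / FCS.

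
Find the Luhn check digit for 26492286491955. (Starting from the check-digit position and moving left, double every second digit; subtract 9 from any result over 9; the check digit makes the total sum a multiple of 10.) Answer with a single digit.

Partial digits right→left: 5 5 9 1 9 4 6 8 2 2 9 4 6 2
Double every second digit counting from the check-digit position (so the 1st, 3rd, 5th, ... of the partial from the right).
  doubled (with −9 where >9): 1 9 9 3 4 9 3 → sum 38
  kept as-is: 5 1 4 8 2 4 2 → sum 26
Total = 38 + 26 = 64.
Check digit = (10 − (64 mod 10)) mod 10 = 6.

6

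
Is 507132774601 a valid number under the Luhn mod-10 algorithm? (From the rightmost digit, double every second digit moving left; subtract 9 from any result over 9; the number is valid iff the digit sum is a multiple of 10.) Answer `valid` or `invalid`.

invalid

From the right, keep odd positions and double even positions (subtract 9 from any doubled value over 9):
  doubled (positions 2,4,...): 0 8 5 6 5 1 → sum 25
  kept (positions 1,3,...): 1 6 7 2 1 0 → sum 17
Total = 42.
42 mod 10 = 2, so the number is invalid.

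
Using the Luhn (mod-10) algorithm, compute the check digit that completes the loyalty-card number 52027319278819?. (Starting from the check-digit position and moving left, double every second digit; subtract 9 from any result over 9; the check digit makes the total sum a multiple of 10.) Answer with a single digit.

Partial digits right→left: 9 1 8 8 7 2 9 1 3 7 2 0 2 5
Double every second digit counting from the check-digit position (so the 1st, 3rd, 5th, ... of the partial from the right).
  doubled (with −9 where >9): 9 7 5 9 6 4 4 → sum 44
  kept as-is: 1 8 2 1 7 0 5 → sum 24
Total = 44 + 24 = 68.
Check digit = (10 − (68 mod 10)) mod 10 = 2.

2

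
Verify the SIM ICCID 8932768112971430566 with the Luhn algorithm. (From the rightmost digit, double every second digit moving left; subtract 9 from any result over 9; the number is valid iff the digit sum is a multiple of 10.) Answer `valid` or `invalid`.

invalid

From the right, keep odd positions and double even positions (subtract 9 from any doubled value over 9):
  doubled (positions 2,4,...): 3 0 8 5 4 2 3 4 9 → sum 38
  kept (positions 1,3,...): 6 5 3 1 9 1 8 7 3 8 → sum 51
Total = 89.
89 mod 10 = 9, so the number is invalid.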